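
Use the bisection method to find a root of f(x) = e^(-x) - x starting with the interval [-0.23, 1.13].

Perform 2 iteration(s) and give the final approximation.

f(x) = e^(-x) - x
Initial interval: [-0.23, 1.13]

Iteration 1:
  c_1 = (-0.230000 + 1.130000)/2 = 0.450000
  f(c_1) = f(0.450000) = 0.187628
  f(a) × f(c) ≥ 0, new interval: [0.450000, 1.130000]
Iteration 2:
  c_2 = (0.450000 + 1.130000)/2 = 0.790000
  f(c_2) = f(0.790000) = -0.336155
  f(a) × f(c) < 0, new interval: [0.450000, 0.790000]

After 2 iteration(s), the approximation is c_2 = 0.790000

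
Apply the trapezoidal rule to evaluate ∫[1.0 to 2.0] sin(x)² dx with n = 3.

f(x) = sin(x)²
a = 1.0, b = 2.0, n = 3
h = (b - a)/n = 0.333333

Trapezoidal rule: (h/2)[f(x₀) + 2f(x₁) + 2f(x₂) + ... + f(xₙ)]

x_0 = 1.0000, f(x_0) = 0.708073, coefficient = 1
x_1 = 1.3333, f(x_1) = 0.944663, coefficient = 2
x_2 = 1.6667, f(x_2) = 0.990837, coefficient = 2
x_3 = 2.0000, f(x_3) = 0.826822, coefficient = 1

I ≈ (0.333333/2) × 5.405896 = 0.900983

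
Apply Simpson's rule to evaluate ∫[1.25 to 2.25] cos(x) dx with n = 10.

f(x) = cos(x)
a = 1.25, b = 2.25, n = 10
h = (b - a)/n = 0.100000

Simpson's rule: (h/3)[f(x₀) + 4f(x₁) + 2f(x₂) + ... + f(xₙ)]

x_0 = 1.2500, f(x_0) = 0.315322, coefficient = 1
x_1 = 1.3500, f(x_1) = 0.219007, coefficient = 4
x_2 = 1.4500, f(x_2) = 0.120503, coefficient = 2
x_3 = 1.5500, f(x_3) = 0.020795, coefficient = 4
x_4 = 1.6500, f(x_4) = -0.079121, coefficient = 2
x_5 = 1.7500, f(x_5) = -0.178246, coefficient = 4
x_6 = 1.8500, f(x_6) = -0.275590, coefficient = 2
x_7 = 1.9500, f(x_7) = -0.370181, coefficient = 4
x_8 = 2.0500, f(x_8) = -0.461073, coefficient = 2
x_9 = 2.1500, f(x_9) = -0.547358, coefficient = 4
x_10 = 2.2500, f(x_10) = -0.628174, coefficient = 1

I ≈ (0.100000/3) × -5.127346 = -0.170912
Exact value: -0.170911
Error: 0.000000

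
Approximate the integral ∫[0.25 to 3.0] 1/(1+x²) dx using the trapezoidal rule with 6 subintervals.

f(x) = 1/(1+x²)
a = 0.25, b = 3.0, n = 6
h = (b - a)/n = 0.458333

Trapezoidal rule: (h/2)[f(x₀) + 2f(x₁) + 2f(x₂) + ... + f(xₙ)]

x_0 = 0.2500, f(x_0) = 0.941176, coefficient = 1
x_1 = 0.7083, f(x_1) = 0.665896, coefficient = 2
x_2 = 1.1667, f(x_2) = 0.423529, coefficient = 2
x_3 = 1.6250, f(x_3) = 0.274678, coefficient = 2
x_4 = 2.0833, f(x_4) = 0.187256, coefficient = 2
x_5 = 2.5417, f(x_5) = 0.134047, coefficient = 2
x_6 = 3.0000, f(x_6) = 0.100000, coefficient = 1

I ≈ (0.458333/2) × 4.411990 = 1.011081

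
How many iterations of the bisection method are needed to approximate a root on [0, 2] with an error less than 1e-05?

We need (b-a)/2^n ≤ 1e-05
(2 - 0)/2^n ≤ 1e-05
2/2^n ≤ 1e-05
2^n ≥ 200000
n ≥ log₂(200000) = 17.61
n ≥ 18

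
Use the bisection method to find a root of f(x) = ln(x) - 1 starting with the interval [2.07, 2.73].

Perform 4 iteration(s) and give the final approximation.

f(x) = ln(x) - 1
Initial interval: [2.07, 2.73]

Iteration 1:
  c_1 = (2.070000 + 2.730000)/2 = 2.400000
  f(c_1) = f(2.400000) = -0.124531
  f(a) × f(c) ≥ 0, new interval: [2.400000, 2.730000]
Iteration 2:
  c_2 = (2.400000 + 2.730000)/2 = 2.565000
  f(c_2) = f(2.565000) = -0.058042
  f(a) × f(c) ≥ 0, new interval: [2.565000, 2.730000]
Iteration 3:
  c_3 = (2.565000 + 2.730000)/2 = 2.647500
  f(c_3) = f(2.647500) = -0.026384
  f(a) × f(c) ≥ 0, new interval: [2.647500, 2.730000]
Iteration 4:
  c_4 = (2.647500 + 2.730000)/2 = 2.688750
  f(c_4) = f(2.688750) = -0.010924
  f(a) × f(c) ≥ 0, new interval: [2.688750, 2.730000]

After 4 iteration(s), the approximation is c_4 = 2.688750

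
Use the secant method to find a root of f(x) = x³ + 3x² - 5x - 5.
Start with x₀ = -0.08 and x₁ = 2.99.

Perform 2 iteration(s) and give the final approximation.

f(x) = x³ + 3x² - 5x - 5
x₀ = -0.08, x₁ = 2.99

Secant formula: x_{n+1} = x_n - f(x_n)(x_n - x_{n-1})/(f(x_n) - f(x_{n-1}))

Iteration 1:
  f(-0.080000) = -4.581312
  f(2.990000) = 33.601199
  x_2 = 2.990000 - 33.601199×(2.990000 - (-0.080000))/(33.601199 - (-4.581312))
       = 0.288353
Iteration 2:
  f(2.990000) = 33.601199
  f(0.288353) = -6.168346
  x_3 = 0.288353 - (-6.168346)×(0.288353 - 2.990000)/(-6.168346 - 33.601199)
       = 0.707384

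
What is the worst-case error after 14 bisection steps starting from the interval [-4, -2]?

Bisection error bound: |error| ≤ (b-a)/2^n
|error| ≤ (-2 - (-4))/2^14 = 2/2^14
|error| ≤ 0.0001220703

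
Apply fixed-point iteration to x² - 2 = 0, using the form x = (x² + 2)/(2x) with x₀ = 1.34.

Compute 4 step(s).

Equation: x² - 2 = 0
Fixed-point form: x = (x² + 2)/(2x)
x₀ = 1.34

x_1 = g(1.340000) = 1.416269
x_2 = g(1.416269) = 1.414215
x_3 = g(1.414215) = 1.414214
x_4 = g(1.414214) = 1.414214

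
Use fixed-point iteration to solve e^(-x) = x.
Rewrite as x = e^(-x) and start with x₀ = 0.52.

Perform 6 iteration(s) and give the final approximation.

Equation: e^(-x) = x
Fixed-point form: x = e^(-x)
x₀ = 0.52

x_1 = g(0.520000) = 0.594521
x_2 = g(0.594521) = 0.551827
x_3 = g(0.551827) = 0.575897
x_4 = g(0.575897) = 0.562201
x_5 = g(0.562201) = 0.569953
x_6 = g(0.569953) = 0.565552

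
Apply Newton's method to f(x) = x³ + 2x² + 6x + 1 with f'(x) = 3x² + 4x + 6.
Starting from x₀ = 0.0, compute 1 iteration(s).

f(x) = x³ + 2x² + 6x + 1
f'(x) = 3x² + 4x + 6
x₀ = 0.0

Newton-Raphson formula: x_{n+1} = x_n - f(x_n)/f'(x_n)

Iteration 1:
  f(0.000000) = 1.000000
  f'(0.000000) = 6.000000
  x_1 = 0.000000 - 1.000000/6.000000 = -0.166667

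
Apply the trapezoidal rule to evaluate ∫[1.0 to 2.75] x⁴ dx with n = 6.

f(x) = x⁴
a = 1.0, b = 2.75, n = 6
h = (b - a)/n = 0.291667

Trapezoidal rule: (h/2)[f(x₀) + 2f(x₁) + 2f(x₂) + ... + f(xₙ)]

x_0 = 1.0000, f(x_0) = 1.000000, coefficient = 1
x_1 = 1.2917, f(x_1) = 2.783568, coefficient = 2
x_2 = 1.5833, f(x_2) = 6.284770, coefficient = 2
x_3 = 1.8750, f(x_3) = 12.359619, coefficient = 2
x_4 = 2.1667, f(x_4) = 22.037809, coefficient = 2
x_5 = 2.4583, f(x_5) = 36.522717, coefficient = 2
x_6 = 2.7500, f(x_6) = 57.191406, coefficient = 1

I ≈ (0.291667/2) × 218.168373 = 31.816221
Exact value: 31.255273
Error: 0.560948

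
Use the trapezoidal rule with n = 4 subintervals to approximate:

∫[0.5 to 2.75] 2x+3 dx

f(x) = 2x+3
a = 0.5, b = 2.75, n = 4
h = (b - a)/n = 0.562500

Trapezoidal rule: (h/2)[f(x₀) + 2f(x₁) + 2f(x₂) + ... + f(xₙ)]

x_0 = 0.5000, f(x_0) = 4.000000, coefficient = 1
x_1 = 1.0625, f(x_1) = 5.125000, coefficient = 2
x_2 = 1.6250, f(x_2) = 6.250000, coefficient = 2
x_3 = 2.1875, f(x_3) = 7.375000, coefficient = 2
x_4 = 2.7500, f(x_4) = 8.500000, coefficient = 1

I ≈ (0.562500/2) × 50.000000 = 14.062500
Exact value: 14.062500
Error: 0.000000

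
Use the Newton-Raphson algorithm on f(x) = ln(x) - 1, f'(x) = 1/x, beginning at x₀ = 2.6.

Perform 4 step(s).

f(x) = ln(x) - 1
f'(x) = 1/x
x₀ = 2.6

Newton-Raphson formula: x_{n+1} = x_n - f(x_n)/f'(x_n)

Iteration 1:
  f(2.600000) = -0.044489
  f'(2.600000) = 0.384615
  x_1 = 2.600000 - (-0.044489)/0.384615 = 2.715670
Iteration 2:
  f(2.715670) = -0.000961
  f'(2.715670) = 0.368233
  x_2 = 2.715670 - (-0.000961)/0.368233 = 2.718281
Iteration 3:
  f(2.718281) = 0.000000
  f'(2.718281) = 0.367880
  x_3 = 2.718281 - 0.000000/0.367880 = 2.718282
Iteration 4:
  f(2.718282) = 0.000000
  f'(2.718282) = 0.367879
  x_4 = 2.718282 - 0.000000/0.367879 = 2.718282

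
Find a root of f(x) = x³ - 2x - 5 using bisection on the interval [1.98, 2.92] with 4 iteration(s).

f(x) = x³ - 2x - 5
Initial interval: [1.98, 2.92]

Iteration 1:
  c_1 = (1.980000 + 2.920000)/2 = 2.450000
  f(c_1) = f(2.450000) = 4.806125
  f(a) × f(c) < 0, new interval: [1.980000, 2.450000]
Iteration 2:
  c_2 = (1.980000 + 2.450000)/2 = 2.215000
  f(c_2) = f(2.215000) = 1.437288
  f(a) × f(c) < 0, new interval: [1.980000, 2.215000]
Iteration 3:
  c_3 = (1.980000 + 2.215000)/2 = 2.097500
  f(c_3) = f(2.097500) = 0.032964
  f(a) × f(c) < 0, new interval: [1.980000, 2.097500]
Iteration 4:
  c_4 = (1.980000 + 2.097500)/2 = 2.038750
  f(c_4) = f(2.038750) = -0.603432
  f(a) × f(c) ≥ 0, new interval: [2.038750, 2.097500]

After 4 iteration(s), the approximation is c_4 = 2.038750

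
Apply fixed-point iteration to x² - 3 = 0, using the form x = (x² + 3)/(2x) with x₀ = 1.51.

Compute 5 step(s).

Equation: x² - 3 = 0
Fixed-point form: x = (x² + 3)/(2x)
x₀ = 1.51

x_1 = g(1.510000) = 1.748377
x_2 = g(1.748377) = 1.732127
x_3 = g(1.732127) = 1.732051
x_4 = g(1.732051) = 1.732051
x_5 = g(1.732051) = 1.732051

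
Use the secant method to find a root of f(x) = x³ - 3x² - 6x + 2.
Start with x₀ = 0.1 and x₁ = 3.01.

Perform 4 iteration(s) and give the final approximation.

f(x) = x³ - 3x² - 6x + 2
x₀ = 0.1, x₁ = 3.01

Secant formula: x_{n+1} = x_n - f(x_n)(x_n - x_{n-1})/(f(x_n) - f(x_{n-1}))

Iteration 1:
  f(0.100000) = 1.371000
  f(3.010000) = -15.969399
  x_2 = 3.010000 - (-15.969399)×(3.010000 - 0.100000)/(-15.969399 - 1.371000)
       = 0.330076
Iteration 2:
  f(3.010000) = -15.969399
  f(0.330076) = -0.271345
  x_3 = 0.330076 - (-0.271345)×(0.330076 - 3.010000)/(-0.271345 - (-15.969399))
       = 0.283753
Iteration 3:
  f(0.330076) = -0.271345
  f(0.283753) = 0.078782
  x_4 = 0.283753 - 0.078782×(0.283753 - 0.330076)/(0.078782 - (-0.271345))
       = 0.294176
Iteration 4:
  f(0.283753) = 0.078782
  f(0.294176) = 0.000783
  x_5 = 0.294176 - 0.000783×(0.294176 - 0.283753)/(0.000783 - 0.078782)
       = 0.294281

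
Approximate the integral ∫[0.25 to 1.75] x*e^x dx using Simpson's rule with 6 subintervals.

f(x) = x*e^x
a = 0.25, b = 1.75, n = 6
h = (b - a)/n = 0.250000

Simpson's rule: (h/3)[f(x₀) + 4f(x₁) + 2f(x₂) + ... + f(xₙ)]

x_0 = 0.2500, f(x_0) = 0.321006, coefficient = 1
x_1 = 0.5000, f(x_1) = 0.824361, coefficient = 4
x_2 = 0.7500, f(x_2) = 1.587750, coefficient = 2
x_3 = 1.0000, f(x_3) = 2.718282, coefficient = 4
x_4 = 1.2500, f(x_4) = 4.362929, coefficient = 2
x_5 = 1.5000, f(x_5) = 6.722534, coefficient = 4
x_6 = 1.7500, f(x_6) = 10.070555, coefficient = 1

I ≈ (0.250000/3) × 63.353623 = 5.279469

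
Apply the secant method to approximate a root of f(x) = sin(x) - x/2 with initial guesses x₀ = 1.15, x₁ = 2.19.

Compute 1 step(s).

f(x) = sin(x) - x/2
x₀ = 1.15, x₁ = 2.19

Secant formula: x_{n+1} = x_n - f(x_n)(x_n - x_{n-1})/(f(x_n) - f(x_{n-1}))

Iteration 1:
  f(1.150000) = 0.337764
  f(2.190000) = -0.280659
  x_2 = 2.190000 - (-0.280659)×(2.190000 - 1.150000)/(-0.280659 - 0.337764)
       = 1.718017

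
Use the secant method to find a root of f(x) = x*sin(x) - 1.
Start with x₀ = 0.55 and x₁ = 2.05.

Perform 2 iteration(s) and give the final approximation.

f(x) = x*sin(x) - 1
x₀ = 0.55, x₁ = 2.05

Secant formula: x_{n+1} = x_n - f(x_n)(x_n - x_{n-1})/(f(x_n) - f(x_{n-1}))

Iteration 1:
  f(0.550000) = -0.712522
  f(2.050000) = 0.819093
  x_2 = 2.050000 - 0.819093×(2.050000 - 0.550000)/(0.819093 - (-0.712522))
       = 1.247814
Iteration 2:
  f(2.050000) = 0.819093
  f(1.247814) = 0.183294
  x_3 = 1.247814 - 0.183294×(1.247814 - 2.050000)/(0.183294 - 0.819093)
       = 1.016553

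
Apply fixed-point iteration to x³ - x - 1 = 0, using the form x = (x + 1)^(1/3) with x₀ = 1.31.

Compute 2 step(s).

Equation: x³ - x - 1 = 0
Fixed-point form: x = (x + 1)^(1/3)
x₀ = 1.31

x_1 = g(1.310000) = 1.321916
x_2 = g(1.321916) = 1.324186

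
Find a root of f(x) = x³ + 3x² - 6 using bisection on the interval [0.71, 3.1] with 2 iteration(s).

f(x) = x³ + 3x² - 6
Initial interval: [0.71, 3.1]

Iteration 1:
  c_1 = (0.710000 + 3.100000)/2 = 1.905000
  f(c_1) = f(1.905000) = 11.800368
  f(a) × f(c) < 0, new interval: [0.710000, 1.905000]
Iteration 2:
  c_2 = (0.710000 + 1.905000)/2 = 1.307500
  f(c_2) = f(1.307500) = 1.363914
  f(a) × f(c) < 0, new interval: [0.710000, 1.307500]

After 2 iteration(s), the approximation is c_2 = 1.307500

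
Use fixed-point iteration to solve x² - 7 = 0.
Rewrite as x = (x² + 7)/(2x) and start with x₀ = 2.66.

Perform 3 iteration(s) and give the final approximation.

Equation: x² - 7 = 0
Fixed-point form: x = (x² + 7)/(2x)
x₀ = 2.66

x_1 = g(2.660000) = 2.645789
x_2 = g(2.645789) = 2.645751
x_3 = g(2.645751) = 2.645751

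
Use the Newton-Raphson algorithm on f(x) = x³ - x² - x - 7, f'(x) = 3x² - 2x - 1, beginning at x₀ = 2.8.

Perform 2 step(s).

f(x) = x³ - x² - x - 7
f'(x) = 3x² - 2x - 1
x₀ = 2.8

Newton-Raphson formula: x_{n+1} = x_n - f(x_n)/f'(x_n)

Iteration 1:
  f(2.800000) = 4.312000
  f'(2.800000) = 16.920000
  x_1 = 2.800000 - 4.312000/16.920000 = 2.545154
Iteration 2:
  f(2.545154) = 0.464054
  f'(2.545154) = 13.343114
  x_2 = 2.545154 - 0.464054/13.343114 = 2.510375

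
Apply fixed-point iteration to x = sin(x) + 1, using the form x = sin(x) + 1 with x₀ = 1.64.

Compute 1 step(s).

Equation: x = sin(x) + 1
Fixed-point form: x = sin(x) + 1
x₀ = 1.64

x_1 = g(1.640000) = 1.997606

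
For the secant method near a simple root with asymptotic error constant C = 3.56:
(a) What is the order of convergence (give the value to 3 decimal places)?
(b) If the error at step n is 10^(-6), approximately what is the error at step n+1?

(a) Secant method has superlinear convergence with order φ = (1+√5)/2 ≈ 1.618.
    This means |e_{n+1}| ≈ C|e_n|^1.618.

(b) With |e_n| = 10^(-6) and C = 3.56:
    |e_{n+1}| ≈ 3.56 × (10^(-6))^1.618 = 3.56 × 10^(-9.71)

(a) ≈ 1.618 (golden ratio); (b) |e_{n+1}| ≈ 6.970e-10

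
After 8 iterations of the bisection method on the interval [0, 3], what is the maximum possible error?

Bisection error bound: |error| ≤ (b-a)/2^n
|error| ≤ (3 - 0)/2^8 = 3/2^8
|error| ≤ 0.0117187500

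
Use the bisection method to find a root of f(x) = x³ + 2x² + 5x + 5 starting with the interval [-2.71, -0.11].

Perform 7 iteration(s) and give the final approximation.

f(x) = x³ + 2x² + 5x + 5
Initial interval: [-2.71, -0.11]

Iteration 1:
  c_1 = (-2.710000 + (-0.110000))/2 = -1.410000
  f(c_1) = f(-1.410000) = -0.877021
  f(a) × f(c) ≥ 0, new interval: [-1.410000, -0.110000]
Iteration 2:
  c_2 = (-1.410000 + (-0.110000))/2 = -0.760000
  f(c_2) = f(-0.760000) = 1.916224
  f(a) × f(c) < 0, new interval: [-1.410000, -0.760000]
Iteration 3:
  c_3 = (-1.410000 + (-0.760000))/2 = -1.085000
  f(c_3) = f(-1.085000) = 0.652161
  f(a) × f(c) < 0, new interval: [-1.410000, -1.085000]
Iteration 4:
  c_4 = (-1.410000 + (-1.085000))/2 = -1.247500
  f(c_4) = f(-1.247500) = -0.066417
  f(a) × f(c) ≥ 0, new interval: [-1.247500, -1.085000]
Iteration 5:
  c_5 = (-1.247500 + (-1.085000))/2 = -1.166250
  f(c_5) = f(-1.166250) = 0.302766
  f(a) × f(c) < 0, new interval: [-1.247500, -1.166250]
Iteration 6:
  c_6 = (-1.247500 + (-1.166250))/2 = -1.206875
  f(c_6) = f(-1.206875) = 0.120849
  f(a) × f(c) < 0, new interval: [-1.247500, -1.206875]
Iteration 7:
  c_7 = (-1.247500 + (-1.206875))/2 = -1.227188
  f(c_7) = f(-1.227188) = 0.027910
  f(a) × f(c) < 0, new interval: [-1.247500, -1.227188]

After 7 iteration(s), the approximation is c_7 = -1.227188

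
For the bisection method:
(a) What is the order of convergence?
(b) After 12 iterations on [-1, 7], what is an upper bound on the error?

(a) Bisection has linear (order 1) convergence; the error is halved each step.

(b) Error bound = (b-a)/2^n = (7 - (-1))/2^{12}
    = 8/2^{12}

(a) 1 (linear); (b) error ≤ 1.95e-03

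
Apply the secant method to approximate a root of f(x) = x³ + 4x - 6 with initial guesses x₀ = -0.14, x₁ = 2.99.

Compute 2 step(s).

f(x) = x³ + 4x - 6
x₀ = -0.14, x₁ = 2.99

Secant formula: x_{n+1} = x_n - f(x_n)(x_n - x_{n-1})/(f(x_n) - f(x_{n-1}))

Iteration 1:
  f(-0.140000) = -6.562744
  f(2.990000) = 32.690899
  x_2 = 2.990000 - 32.690899×(2.990000 - (-0.140000))/(32.690899 - (-6.562744))
       = 0.383299
Iteration 2:
  f(2.990000) = 32.690899
  f(0.383299) = -4.410491
  x_3 = 0.383299 - (-4.410491)×(0.383299 - 2.990000)/(-4.410491 - 32.690899)
       = 0.693175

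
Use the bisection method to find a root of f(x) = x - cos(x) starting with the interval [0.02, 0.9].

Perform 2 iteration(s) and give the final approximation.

f(x) = x - cos(x)
Initial interval: [0.02, 0.9]

Iteration 1:
  c_1 = (0.020000 + 0.900000)/2 = 0.460000
  f(c_1) = f(0.460000) = -0.436052
  f(a) × f(c) ≥ 0, new interval: [0.460000, 0.900000]
Iteration 2:
  c_2 = (0.460000 + 0.900000)/2 = 0.680000
  f(c_2) = f(0.680000) = -0.097573
  f(a) × f(c) ≥ 0, new interval: [0.680000, 0.900000]

After 2 iteration(s), the approximation is c_2 = 0.680000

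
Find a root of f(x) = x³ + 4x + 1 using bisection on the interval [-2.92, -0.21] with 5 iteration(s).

f(x) = x³ + 4x + 1
Initial interval: [-2.92, -0.21]

Iteration 1:
  c_1 = (-2.920000 + (-0.210000))/2 = -1.565000
  f(c_1) = f(-1.565000) = -9.093037
  f(a) × f(c) ≥ 0, new interval: [-1.565000, -0.210000]
Iteration 2:
  c_2 = (-1.565000 + (-0.210000))/2 = -0.887500
  f(c_2) = f(-0.887500) = -3.249045
  f(a) × f(c) ≥ 0, new interval: [-0.887500, -0.210000]
Iteration 3:
  c_3 = (-0.887500 + (-0.210000))/2 = -0.548750
  f(c_3) = f(-0.548750) = -1.360243
  f(a) × f(c) ≥ 0, new interval: [-0.548750, -0.210000]
Iteration 4:
  c_4 = (-0.548750 + (-0.210000))/2 = -0.379375
  f(c_4) = f(-0.379375) = -0.572102
  f(a) × f(c) ≥ 0, new interval: [-0.379375, -0.210000]
Iteration 5:
  c_5 = (-0.379375 + (-0.210000))/2 = -0.294687
  f(c_5) = f(-0.294687) = -0.204341
  f(a) × f(c) ≥ 0, new interval: [-0.294687, -0.210000]

After 5 iteration(s), the approximation is c_5 = -0.294687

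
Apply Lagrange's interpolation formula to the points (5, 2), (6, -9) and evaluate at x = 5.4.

Lagrange interpolation formula:
P(x) = Σ yᵢ × Lᵢ(x)
where Lᵢ(x) = Π_{j≠i} (x - xⱼ)/(xᵢ - xⱼ)

L_0(5.4) = (5.4 - 6)/(5 - 6) = 0.600000
L_1(5.4) = (5.4 - 5)/(6 - 5) = 0.400000

P(5.4) = 2×L_0(5.4) + (-9)×L_1(5.4)
P(5.4) = -2.400000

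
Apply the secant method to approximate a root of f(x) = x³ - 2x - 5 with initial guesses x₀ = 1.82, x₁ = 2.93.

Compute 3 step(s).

f(x) = x³ - 2x - 5
x₀ = 1.82, x₁ = 2.93

Secant formula: x_{n+1} = x_n - f(x_n)(x_n - x_{n-1})/(f(x_n) - f(x_{n-1}))

Iteration 1:
  f(1.820000) = -2.611432
  f(2.930000) = 14.293757
  x_2 = 2.930000 - 14.293757×(2.930000 - 1.820000)/(14.293757 - (-2.611432))
       = 1.991467
Iteration 2:
  f(2.930000) = 14.293757
  f(1.991467) = -1.084889
  x_3 = 1.991467 - (-1.084889)×(1.991467 - 2.930000)/(-1.084889 - 14.293757)
       = 2.057676
Iteration 3:
  f(1.991467) = -1.084889
  f(2.057676) = -0.403085
  x_4 = 2.057676 - (-0.403085)×(2.057676 - 1.991467)/(-0.403085 - (-1.084889))
       = 2.096819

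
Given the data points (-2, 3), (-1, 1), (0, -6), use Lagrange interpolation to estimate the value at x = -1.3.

Lagrange interpolation formula:
P(x) = Σ yᵢ × Lᵢ(x)
where Lᵢ(x) = Π_{j≠i} (x - xⱼ)/(xᵢ - xⱼ)

L_0(-1.3) = (-1.3 - (-1))/(-2 - (-1)) × (-1.3 - 0)/(-2 - 0) = 0.195000
L_1(-1.3) = (-1.3 - (-2))/(-1 - (-2)) × (-1.3 - 0)/(-1 - 0) = 0.910000
L_2(-1.3) = (-1.3 - (-2))/(0 - (-2)) × (-1.3 - (-1))/(0 - (-1)) = -0.105000

P(-1.3) = 3×L_0(-1.3) + 1×L_1(-1.3) + (-6)×L_2(-1.3)
P(-1.3) = 2.125000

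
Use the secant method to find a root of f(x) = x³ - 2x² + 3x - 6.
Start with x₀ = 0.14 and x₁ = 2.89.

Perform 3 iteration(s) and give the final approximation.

f(x) = x³ - 2x² + 3x - 6
x₀ = 0.14, x₁ = 2.89

Secant formula: x_{n+1} = x_n - f(x_n)(x_n - x_{n-1})/(f(x_n) - f(x_{n-1}))

Iteration 1:
  f(0.140000) = -5.616456
  f(2.890000) = 10.103369
  x_2 = 2.890000 - 10.103369×(2.890000 - 0.140000)/(10.103369 - (-5.616456))
       = 1.122533
Iteration 2:
  f(2.890000) = 10.103369
  f(1.122533) = -3.738079
  x_3 = 1.122533 - (-3.738079)×(1.122533 - 2.890000)/(-3.738079 - 10.103369)
       = 1.599863
Iteration 3:
  f(1.122533) = -3.738079
  f(1.599863) = -2.224587
  x_4 = 1.599863 - (-2.224587)×(1.599863 - 1.122533)/(-2.224587 - (-3.738079))
       = 2.301459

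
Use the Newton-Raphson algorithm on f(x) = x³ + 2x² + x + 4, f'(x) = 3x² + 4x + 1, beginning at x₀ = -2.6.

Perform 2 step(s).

f(x) = x³ + 2x² + x + 4
f'(x) = 3x² + 4x + 1
x₀ = -2.6

Newton-Raphson formula: x_{n+1} = x_n - f(x_n)/f'(x_n)

Iteration 1:
  f(-2.600000) = -2.656000
  f'(-2.600000) = 10.880000
  x_1 = -2.600000 - (-2.656000)/10.880000 = -2.355882
Iteration 2:
  f(-2.355882) = -0.331094
  f'(-2.355882) = 8.227016
  x_2 = -2.355882 - (-0.331094)/8.227016 = -2.315638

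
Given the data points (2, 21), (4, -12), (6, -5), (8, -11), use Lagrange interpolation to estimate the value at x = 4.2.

Lagrange interpolation formula:
P(x) = Σ yᵢ × Lᵢ(x)
where Lᵢ(x) = Π_{j≠i} (x - xⱼ)/(xᵢ - xⱼ)

L_0(4.2) = (4.2 - 4)/(2 - 4) × (4.2 - 6)/(2 - 6) × (4.2 - 8)/(2 - 8) = -0.028500
L_1(4.2) = (4.2 - 2)/(4 - 2) × (4.2 - 6)/(4 - 6) × (4.2 - 8)/(4 - 8) = 0.940500
L_2(4.2) = (4.2 - 2)/(6 - 2) × (4.2 - 4)/(6 - 4) × (4.2 - 8)/(6 - 8) = 0.104500
L_3(4.2) = (4.2 - 2)/(8 - 2) × (4.2 - 4)/(8 - 4) × (4.2 - 6)/(8 - 6) = -0.016500

P(4.2) = 21×L_0(4.2) + (-12)×L_1(4.2) + (-5)×L_2(4.2) + (-11)×L_3(4.2)
P(4.2) = -12.225500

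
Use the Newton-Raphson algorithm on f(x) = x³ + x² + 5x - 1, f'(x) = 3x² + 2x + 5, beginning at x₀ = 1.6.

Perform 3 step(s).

f(x) = x³ + x² + 5x - 1
f'(x) = 3x² + 2x + 5
x₀ = 1.6

Newton-Raphson formula: x_{n+1} = x_n - f(x_n)/f'(x_n)

Iteration 1:
  f(1.600000) = 13.656000
  f'(1.600000) = 15.880000
  x_1 = 1.600000 - 13.656000/15.880000 = 0.740050
Iteration 2:
  f(0.740050) = 3.653233
  f'(0.740050) = 8.123124
  x_2 = 0.740050 - 3.653233/8.123124 = 0.290318
Iteration 3:
  f(0.290318) = 0.560343
  f'(0.290318) = 5.833489
  x_3 = 0.290318 - 0.560343/5.833489 = 0.194262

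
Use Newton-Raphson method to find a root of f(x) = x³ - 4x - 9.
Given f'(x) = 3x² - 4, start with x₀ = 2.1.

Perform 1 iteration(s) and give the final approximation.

f(x) = x³ - 4x - 9
f'(x) = 3x² - 4
x₀ = 2.1

Newton-Raphson formula: x_{n+1} = x_n - f(x_n)/f'(x_n)

Iteration 1:
  f(2.100000) = -8.139000
  f'(2.100000) = 9.230000
  x_1 = 2.100000 - (-8.139000)/9.230000 = 2.981798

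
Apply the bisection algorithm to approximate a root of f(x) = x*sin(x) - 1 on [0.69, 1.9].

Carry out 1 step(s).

f(x) = x*sin(x) - 1
Initial interval: [0.69, 1.9]

Iteration 1:
  c_1 = (0.690000 + 1.900000)/2 = 1.295000
  f(c_1) = f(1.295000) = 0.246060
  f(a) × f(c) < 0, new interval: [0.690000, 1.295000]

After 1 iteration(s), the approximation is c_1 = 1.295000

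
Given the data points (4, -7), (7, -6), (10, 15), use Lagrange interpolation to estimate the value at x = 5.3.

Lagrange interpolation formula:
P(x) = Σ yᵢ × Lᵢ(x)
where Lᵢ(x) = Π_{j≠i} (x - xⱼ)/(xᵢ - xⱼ)

L_0(5.3) = (5.3 - 7)/(4 - 7) × (5.3 - 10)/(4 - 10) = 0.443889
L_1(5.3) = (5.3 - 4)/(7 - 4) × (5.3 - 10)/(7 - 10) = 0.678889
L_2(5.3) = (5.3 - 4)/(10 - 4) × (5.3 - 7)/(10 - 7) = -0.122778

P(5.3) = (-7)×L_0(5.3) + (-6)×L_1(5.3) + 15×L_2(5.3)
P(5.3) = -9.022222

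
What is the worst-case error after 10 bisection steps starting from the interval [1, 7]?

Bisection error bound: |error| ≤ (b-a)/2^n
|error| ≤ (7 - 1)/2^10 = 6/2^10
|error| ≤ 0.0058593750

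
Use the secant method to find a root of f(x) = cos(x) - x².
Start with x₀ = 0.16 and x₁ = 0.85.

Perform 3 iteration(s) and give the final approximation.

f(x) = cos(x) - x²
x₀ = 0.16, x₁ = 0.85

Secant formula: x_{n+1} = x_n - f(x_n)(x_n - x_{n-1})/(f(x_n) - f(x_{n-1}))

Iteration 1:
  f(0.160000) = 0.961627
  f(0.850000) = -0.062517
  x_2 = 0.850000 - (-0.062517)×(0.850000 - 0.160000)/(-0.062517 - 0.961627)
       = 0.807880
Iteration 2:
  f(0.850000) = -0.062517
  f(0.807880) = 0.038362
  x_3 = 0.807880 - 0.038362×(0.807880 - 0.850000)/(0.038362 - (-0.062517))
       = 0.823897
Iteration 3:
  f(0.807880) = 0.038362
  f(0.823897) = 0.000560
  x_4 = 0.823897 - 0.000560×(0.823897 - 0.807880)/(0.000560 - 0.038362)
       = 0.824134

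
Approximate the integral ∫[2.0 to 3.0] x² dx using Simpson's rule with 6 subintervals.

f(x) = x²
a = 2.0, b = 3.0, n = 6
h = (b - a)/n = 0.166667

Simpson's rule: (h/3)[f(x₀) + 4f(x₁) + 2f(x₂) + ... + f(xₙ)]

x_0 = 2.0000, f(x_0) = 4.000000, coefficient = 1
x_1 = 2.1667, f(x_1) = 4.694444, coefficient = 4
x_2 = 2.3333, f(x_2) = 5.444444, coefficient = 2
x_3 = 2.5000, f(x_3) = 6.250000, coefficient = 4
x_4 = 2.6667, f(x_4) = 7.111111, coefficient = 2
x_5 = 2.8333, f(x_5) = 8.027778, coefficient = 4
x_6 = 3.0000, f(x_6) = 9.000000, coefficient = 1

I ≈ (0.166667/3) × 114.000000 = 6.333333
Exact value: 6.333333
Error: 0.000000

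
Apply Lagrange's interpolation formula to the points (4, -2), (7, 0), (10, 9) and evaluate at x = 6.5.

Lagrange interpolation formula:
P(x) = Σ yᵢ × Lᵢ(x)
where Lᵢ(x) = Π_{j≠i} (x - xⱼ)/(xᵢ - xⱼ)

L_0(6.5) = (6.5 - 7)/(4 - 7) × (6.5 - 10)/(4 - 10) = 0.097222
L_1(6.5) = (6.5 - 4)/(7 - 4) × (6.5 - 10)/(7 - 10) = 0.972222
L_2(6.5) = (6.5 - 4)/(10 - 4) × (6.5 - 7)/(10 - 7) = -0.069444

P(6.5) = (-2)×L_0(6.5) + 0×L_1(6.5) + 9×L_2(6.5)
P(6.5) = -0.819444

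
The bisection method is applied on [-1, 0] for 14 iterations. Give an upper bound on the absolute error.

Bisection error bound: |error| ≤ (b-a)/2^n
|error| ≤ (0 - (-1))/2^14 = 1/2^14
|error| ≤ 0.0000610352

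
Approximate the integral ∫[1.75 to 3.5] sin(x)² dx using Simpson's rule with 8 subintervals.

f(x) = sin(x)²
a = 1.75, b = 3.5, n = 8
h = (b - a)/n = 0.218750

Simpson's rule: (h/3)[f(x₀) + 4f(x₁) + 2f(x₂) + ... + f(xₙ)]

x_0 = 1.7500, f(x_0) = 0.968228, coefficient = 1
x_1 = 1.9688, f(x_1) = 0.849818, coefficient = 4
x_2 = 2.1875, f(x_2) = 0.665512, coefficient = 2
x_3 = 2.4062, f(x_3) = 0.450028, coefficient = 4
x_4 = 2.6250, f(x_4) = 0.243957, coefficient = 2
x_5 = 2.8438, f(x_5) = 0.086118, coefficient = 4
x_6 = 3.0625, f(x_6) = 0.006243, coefficient = 2
x_7 = 3.2812, f(x_7) = 0.019378, coefficient = 4
x_8 = 3.5000, f(x_8) = 0.123049, coefficient = 1

I ≈ (0.218750/3) × 8.544070 = 0.623005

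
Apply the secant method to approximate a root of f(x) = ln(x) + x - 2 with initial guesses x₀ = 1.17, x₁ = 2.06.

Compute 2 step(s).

f(x) = ln(x) + x - 2
x₀ = 1.17, x₁ = 2.06

Secant formula: x_{n+1} = x_n - f(x_n)(x_n - x_{n-1})/(f(x_n) - f(x_{n-1}))

Iteration 1:
  f(1.170000) = -0.672996
  f(2.060000) = 0.782706
  x_2 = 2.060000 - 0.782706×(2.060000 - 1.170000)/(0.782706 - (-0.672996))
       = 1.581462
Iteration 2:
  f(2.060000) = 0.782706
  f(1.581462) = 0.039812
  x_3 = 1.581462 - 0.039812×(1.581462 - 2.060000)/(0.039812 - 0.782706)
       = 1.555817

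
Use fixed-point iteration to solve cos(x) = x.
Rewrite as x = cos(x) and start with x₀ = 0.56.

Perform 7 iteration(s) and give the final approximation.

Equation: cos(x) = x
Fixed-point form: x = cos(x)
x₀ = 0.56

x_1 = g(0.560000) = 0.847255
x_2 = g(0.847255) = 0.662043
x_3 = g(0.662043) = 0.788738
x_4 = g(0.788738) = 0.704741
x_5 = g(0.704741) = 0.761779
x_6 = g(0.761779) = 0.723609
x_7 = g(0.723609) = 0.749421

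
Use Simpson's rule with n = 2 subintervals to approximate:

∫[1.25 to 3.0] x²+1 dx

f(x) = x²+1
a = 1.25, b = 3.0, n = 2
h = (b - a)/n = 0.875000

Simpson's rule: (h/3)[f(x₀) + 4f(x₁) + 2f(x₂) + ... + f(xₙ)]

x_0 = 1.2500, f(x_0) = 2.562500, coefficient = 1
x_1 = 2.1250, f(x_1) = 5.515625, coefficient = 4
x_2 = 3.0000, f(x_2) = 10.000000, coefficient = 1

I ≈ (0.875000/3) × 34.625000 = 10.098958
Exact value: 10.098958
Error: 0.000000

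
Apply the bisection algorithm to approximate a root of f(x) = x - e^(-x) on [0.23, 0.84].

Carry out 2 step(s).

f(x) = x - e^(-x)
Initial interval: [0.23, 0.84]

Iteration 1:
  c_1 = (0.230000 + 0.840000)/2 = 0.535000
  f(c_1) = f(0.535000) = -0.050669
  f(a) × f(c) ≥ 0, new interval: [0.535000, 0.840000]
Iteration 2:
  c_2 = (0.535000 + 0.840000)/2 = 0.687500
  f(c_2) = f(0.687500) = 0.184668
  f(a) × f(c) < 0, new interval: [0.535000, 0.687500]

After 2 iteration(s), the approximation is c_2 = 0.687500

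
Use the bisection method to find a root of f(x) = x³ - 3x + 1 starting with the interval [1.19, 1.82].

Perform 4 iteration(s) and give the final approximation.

f(x) = x³ - 3x + 1
Initial interval: [1.19, 1.82]

Iteration 1:
  c_1 = (1.190000 + 1.820000)/2 = 1.505000
  f(c_1) = f(1.505000) = -0.106137
  f(a) × f(c) ≥ 0, new interval: [1.505000, 1.820000]
Iteration 2:
  c_2 = (1.505000 + 1.820000)/2 = 1.662500
  f(c_2) = f(1.662500) = 0.607494
  f(a) × f(c) < 0, new interval: [1.505000, 1.662500]
Iteration 3:
  c_3 = (1.505000 + 1.662500)/2 = 1.583750
  f(c_3) = f(1.583750) = 0.221213
  f(a) × f(c) < 0, new interval: [1.505000, 1.583750]
Iteration 4:
  c_4 = (1.505000 + 1.583750)/2 = 1.544375
  f(c_4) = f(1.544375) = 0.050355
  f(a) × f(c) < 0, new interval: [1.505000, 1.544375]

After 4 iteration(s), the approximation is c_4 = 1.544375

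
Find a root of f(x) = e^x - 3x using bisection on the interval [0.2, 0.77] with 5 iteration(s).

f(x) = e^x - 3x
Initial interval: [0.2, 0.77]

Iteration 1:
  c_1 = (0.200000 + 0.770000)/2 = 0.485000
  f(c_1) = f(0.485000) = 0.169175
  f(a) × f(c) ≥ 0, new interval: [0.485000, 0.770000]
Iteration 2:
  c_2 = (0.485000 + 0.770000)/2 = 0.627500
  f(c_2) = f(0.627500) = -0.009578
  f(a) × f(c) < 0, new interval: [0.485000, 0.627500]
Iteration 3:
  c_3 = (0.485000 + 0.627500)/2 = 0.556250
  f(c_3) = f(0.556250) = 0.075370
  f(a) × f(c) ≥ 0, new interval: [0.556250, 0.627500]
Iteration 4:
  c_4 = (0.556250 + 0.627500)/2 = 0.591875
  f(c_4) = f(0.591875) = 0.031749
  f(a) × f(c) ≥ 0, new interval: [0.591875, 0.627500]
Iteration 5:
  c_5 = (0.591875 + 0.627500)/2 = 0.609687
  f(c_5) = f(0.609687) = 0.010794
  f(a) × f(c) ≥ 0, new interval: [0.609687, 0.627500]

After 5 iteration(s), the approximation is c_5 = 0.609687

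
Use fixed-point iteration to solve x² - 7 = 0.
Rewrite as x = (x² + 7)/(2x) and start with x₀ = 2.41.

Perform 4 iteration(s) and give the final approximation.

Equation: x² - 7 = 0
Fixed-point form: x = (x² + 7)/(2x)
x₀ = 2.41

x_1 = g(2.410000) = 2.657282
x_2 = g(2.657282) = 2.645776
x_3 = g(2.645776) = 2.645751
x_4 = g(2.645751) = 2.645751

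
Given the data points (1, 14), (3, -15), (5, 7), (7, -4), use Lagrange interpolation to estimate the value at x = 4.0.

Lagrange interpolation formula:
P(x) = Σ yᵢ × Lᵢ(x)
where Lᵢ(x) = Π_{j≠i} (x - xⱼ)/(xᵢ - xⱼ)

L_0(4.0) = (4.0 - 3)/(1 - 3) × (4.0 - 5)/(1 - 5) × (4.0 - 7)/(1 - 7) = -0.062500
L_1(4.0) = (4.0 - 1)/(3 - 1) × (4.0 - 5)/(3 - 5) × (4.0 - 7)/(3 - 7) = 0.562500
L_2(4.0) = (4.0 - 1)/(5 - 1) × (4.0 - 3)/(5 - 3) × (4.0 - 7)/(5 - 7) = 0.562500
L_3(4.0) = (4.0 - 1)/(7 - 1) × (4.0 - 3)/(7 - 3) × (4.0 - 5)/(7 - 5) = -0.062500

P(4.0) = 14×L_0(4.0) + (-15)×L_1(4.0) + 7×L_2(4.0) + (-4)×L_3(4.0)
P(4.0) = -5.125000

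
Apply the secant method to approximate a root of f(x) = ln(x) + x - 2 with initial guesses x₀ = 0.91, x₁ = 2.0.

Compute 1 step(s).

f(x) = ln(x) + x - 2
x₀ = 0.91, x₁ = 2.0

Secant formula: x_{n+1} = x_n - f(x_n)(x_n - x_{n-1})/(f(x_n) - f(x_{n-1}))

Iteration 1:
  f(0.910000) = -1.184311
  f(2.000000) = 0.693147
  x_2 = 2.000000 - 0.693147×(2.000000 - 0.910000)/(0.693147 - (-1.184311))
       = 1.597578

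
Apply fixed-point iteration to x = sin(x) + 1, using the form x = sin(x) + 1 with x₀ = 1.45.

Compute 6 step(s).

Equation: x = sin(x) + 1
Fixed-point form: x = sin(x) + 1
x₀ = 1.45

x_1 = g(1.450000) = 1.992713
x_2 = g(1.992713) = 1.912306
x_3 = g(1.912306) = 1.942250
x_4 = g(1.942250) = 1.931801
x_5 = g(1.931801) = 1.935543
x_6 = g(1.935543) = 1.934214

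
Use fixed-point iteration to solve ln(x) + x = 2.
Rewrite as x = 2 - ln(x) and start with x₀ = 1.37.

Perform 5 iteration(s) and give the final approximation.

Equation: ln(x) + x = 2
Fixed-point form: x = 2 - ln(x)
x₀ = 1.37

x_1 = g(1.370000) = 1.685189
x_2 = g(1.685189) = 1.478122
x_3 = g(1.478122) = 1.609228
x_4 = g(1.609228) = 1.524246
x_5 = g(1.524246) = 1.578500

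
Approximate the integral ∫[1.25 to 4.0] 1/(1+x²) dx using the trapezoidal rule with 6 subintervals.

f(x) = 1/(1+x²)
a = 1.25, b = 4.0, n = 6
h = (b - a)/n = 0.458333

Trapezoidal rule: (h/2)[f(x₀) + 2f(x₁) + 2f(x₂) + ... + f(xₙ)]

x_0 = 1.2500, f(x_0) = 0.390244, coefficient = 1
x_1 = 1.7083, f(x_1) = 0.255206, coefficient = 2
x_2 = 2.1667, f(x_2) = 0.175610, coefficient = 2
x_3 = 2.6250, f(x_3) = 0.126733, coefficient = 2
x_4 = 3.0833, f(x_4) = 0.095175, coefficient = 2
x_5 = 3.5417, f(x_5) = 0.073837, coefficient = 2
x_6 = 4.0000, f(x_6) = 0.058824, coefficient = 1

I ≈ (0.458333/2) × 1.902188 = 0.435918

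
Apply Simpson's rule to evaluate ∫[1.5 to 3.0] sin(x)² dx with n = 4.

f(x) = sin(x)²
a = 1.5, b = 3.0, n = 4
h = (b - a)/n = 0.375000

Simpson's rule: (h/3)[f(x₀) + 4f(x₁) + 2f(x₂) + ... + f(xₙ)]

x_0 = 1.5000, f(x_0) = 0.994996, coefficient = 1
x_1 = 1.8750, f(x_1) = 0.910280, coefficient = 4
x_2 = 2.2500, f(x_2) = 0.605398, coefficient = 2
x_3 = 2.6250, f(x_3) = 0.243957, coefficient = 4
x_4 = 3.0000, f(x_4) = 0.019915, coefficient = 1

I ≈ (0.375000/3) × 6.842655 = 0.855332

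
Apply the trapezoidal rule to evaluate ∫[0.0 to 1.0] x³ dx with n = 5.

f(x) = x³
a = 0.0, b = 1.0, n = 5
h = (b - a)/n = 0.200000

Trapezoidal rule: (h/2)[f(x₀) + 2f(x₁) + 2f(x₂) + ... + f(xₙ)]

x_0 = 0.0000, f(x_0) = 0.000000, coefficient = 1
x_1 = 0.2000, f(x_1) = 0.008000, coefficient = 2
x_2 = 0.4000, f(x_2) = 0.064000, coefficient = 2
x_3 = 0.6000, f(x_3) = 0.216000, coefficient = 2
x_4 = 0.8000, f(x_4) = 0.512000, coefficient = 2
x_5 = 1.0000, f(x_5) = 1.000000, coefficient = 1

I ≈ (0.200000/2) × 2.600000 = 0.260000
Exact value: 0.250000
Error: 0.010000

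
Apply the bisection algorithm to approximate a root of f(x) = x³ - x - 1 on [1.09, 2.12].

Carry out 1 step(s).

f(x) = x³ - x - 1
Initial interval: [1.09, 2.12]

Iteration 1:
  c_1 = (1.090000 + 2.120000)/2 = 1.605000
  f(c_1) = f(1.605000) = 1.529520
  f(a) × f(c) < 0, new interval: [1.090000, 1.605000]

After 1 iteration(s), the approximation is c_1 = 1.605000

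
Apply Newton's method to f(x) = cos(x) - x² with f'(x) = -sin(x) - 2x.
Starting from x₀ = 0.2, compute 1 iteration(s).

f(x) = cos(x) - x²
f'(x) = -sin(x) - 2x
x₀ = 0.2

Newton-Raphson formula: x_{n+1} = x_n - f(x_n)/f'(x_n)

Iteration 1:
  f(0.200000) = 0.940067
  f'(0.200000) = -0.598669
  x_1 = 0.200000 - 0.940067/(-0.598669) = 1.770260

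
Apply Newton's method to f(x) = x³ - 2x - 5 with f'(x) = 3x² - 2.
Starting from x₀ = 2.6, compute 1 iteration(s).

f(x) = x³ - 2x - 5
f'(x) = 3x² - 2
x₀ = 2.6

Newton-Raphson formula: x_{n+1} = x_n - f(x_n)/f'(x_n)

Iteration 1:
  f(2.600000) = 7.376000
  f'(2.600000) = 18.280000
  x_1 = 2.600000 - 7.376000/18.280000 = 2.196499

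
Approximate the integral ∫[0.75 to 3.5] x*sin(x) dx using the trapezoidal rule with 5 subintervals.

f(x) = x*sin(x)
a = 0.75, b = 3.5, n = 5
h = (b - a)/n = 0.550000

Trapezoidal rule: (h/2)[f(x₀) + 2f(x₁) + 2f(x₂) + ... + f(xₙ)]

x_0 = 0.7500, f(x_0) = 0.511229, coefficient = 1
x_1 = 1.3000, f(x_1) = 1.252626, coefficient = 2
x_2 = 1.8500, f(x_2) = 1.778359, coefficient = 2
x_3 = 2.4000, f(x_3) = 1.621112, coefficient = 2
x_4 = 2.9500, f(x_4) = 0.561747, coefficient = 2
x_5 = 3.5000, f(x_5) = -1.227741, coefficient = 1

I ≈ (0.550000/2) × 9.711174 = 2.670573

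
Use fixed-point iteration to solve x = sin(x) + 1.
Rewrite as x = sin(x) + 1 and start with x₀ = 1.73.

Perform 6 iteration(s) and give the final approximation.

Equation: x = sin(x) + 1
Fixed-point form: x = sin(x) + 1
x₀ = 1.73

x_1 = g(1.730000) = 1.987354
x_2 = g(1.987354) = 1.914487
x_3 = g(1.914487) = 1.941517
x_4 = g(1.941517) = 1.932066
x_5 = g(1.932066) = 1.935449
x_6 = g(1.935449) = 1.934248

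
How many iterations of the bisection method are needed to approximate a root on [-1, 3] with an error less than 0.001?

We need (b-a)/2^n ≤ 0.001
(3 - (-1))/2^n ≤ 0.001
4/2^n ≤ 0.001
2^n ≥ 4000
n ≥ log₂(4000) = 11.97
n ≥ 12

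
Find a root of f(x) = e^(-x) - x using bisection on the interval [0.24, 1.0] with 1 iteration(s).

f(x) = e^(-x) - x
Initial interval: [0.24, 1.0]

Iteration 1:
  c_1 = (0.240000 + 1.000000)/2 = 0.620000
  f(c_1) = f(0.620000) = -0.082056
  f(a) × f(c) < 0, new interval: [0.240000, 0.620000]

After 1 iteration(s), the approximation is c_1 = 0.620000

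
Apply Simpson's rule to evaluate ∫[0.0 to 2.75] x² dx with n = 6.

f(x) = x²
a = 0.0, b = 2.75, n = 6
h = (b - a)/n = 0.458333

Simpson's rule: (h/3)[f(x₀) + 4f(x₁) + 2f(x₂) + ... + f(xₙ)]

x_0 = 0.0000, f(x_0) = 0.000000, coefficient = 1
x_1 = 0.4583, f(x_1) = 0.210069, coefficient = 4
x_2 = 0.9167, f(x_2) = 0.840278, coefficient = 2
x_3 = 1.3750, f(x_3) = 1.890625, coefficient = 4
x_4 = 1.8333, f(x_4) = 3.361111, coefficient = 2
x_5 = 2.2917, f(x_5) = 5.251736, coefficient = 4
x_6 = 2.7500, f(x_6) = 7.562500, coefficient = 1

I ≈ (0.458333/3) × 45.375000 = 6.932292
Exact value: 6.932292
Error: 0.000000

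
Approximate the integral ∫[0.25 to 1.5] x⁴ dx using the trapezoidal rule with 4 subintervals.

f(x) = x⁴
a = 0.25, b = 1.5, n = 4
h = (b - a)/n = 0.312500

Trapezoidal rule: (h/2)[f(x₀) + 2f(x₁) + 2f(x₂) + ... + f(xₙ)]

x_0 = 0.2500, f(x_0) = 0.003906, coefficient = 1
x_1 = 0.5625, f(x_1) = 0.100113, coefficient = 2
x_2 = 0.8750, f(x_2) = 0.586182, coefficient = 2
x_3 = 1.1875, f(x_3) = 1.988541, coefficient = 2
x_4 = 1.5000, f(x_4) = 5.062500, coefficient = 1

I ≈ (0.312500/2) × 10.416077 = 1.627512
Exact value: 1.518555
Error: 0.108957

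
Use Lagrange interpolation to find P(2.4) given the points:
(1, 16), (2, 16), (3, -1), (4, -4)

Lagrange interpolation formula:
P(x) = Σ yᵢ × Lᵢ(x)
where Lᵢ(x) = Π_{j≠i} (x - xⱼ)/(xᵢ - xⱼ)

L_0(2.4) = (2.4 - 2)/(1 - 2) × (2.4 - 3)/(1 - 3) × (2.4 - 4)/(1 - 4) = -0.064000
L_1(2.4) = (2.4 - 1)/(2 - 1) × (2.4 - 3)/(2 - 3) × (2.4 - 4)/(2 - 4) = 0.672000
L_2(2.4) = (2.4 - 1)/(3 - 1) × (2.4 - 2)/(3 - 2) × (2.4 - 4)/(3 - 4) = 0.448000
L_3(2.4) = (2.4 - 1)/(4 - 1) × (2.4 - 2)/(4 - 2) × (2.4 - 3)/(4 - 3) = -0.056000

P(2.4) = 16×L_0(2.4) + 16×L_1(2.4) + (-1)×L_2(2.4) + (-4)×L_3(2.4)
P(2.4) = 9.504000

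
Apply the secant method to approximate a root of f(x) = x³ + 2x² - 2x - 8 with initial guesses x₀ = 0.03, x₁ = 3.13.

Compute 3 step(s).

f(x) = x³ + 2x² - 2x - 8
x₀ = 0.03, x₁ = 3.13

Secant formula: x_{n+1} = x_n - f(x_n)(x_n - x_{n-1})/(f(x_n) - f(x_{n-1}))

Iteration 1:
  f(0.030000) = -8.058173
  f(3.130000) = 35.998097
  x_2 = 3.130000 - 35.998097×(3.130000 - 0.030000)/(35.998097 - (-8.058173))
       = 0.597010
Iteration 2:
  f(3.130000) = 35.998097
  f(0.597010) = -8.268392
  x_3 = 0.597010 - (-8.268392)×(0.597010 - 3.130000)/(-8.268392 - 35.998097)
       = 1.070139
Iteration 3:
  f(0.597010) = -8.268392
  f(1.070139) = -6.624364
  x_4 = 1.070139 - (-6.624364)×(1.070139 - 0.597010)/(-6.624364 - (-8.268392))
       = 2.976542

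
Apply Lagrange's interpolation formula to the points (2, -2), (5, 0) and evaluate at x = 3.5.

Lagrange interpolation formula:
P(x) = Σ yᵢ × Lᵢ(x)
where Lᵢ(x) = Π_{j≠i} (x - xⱼ)/(xᵢ - xⱼ)

L_0(3.5) = (3.5 - 5)/(2 - 5) = 0.500000
L_1(3.5) = (3.5 - 2)/(5 - 2) = 0.500000

P(3.5) = (-2)×L_0(3.5) + 0×L_1(3.5)
P(3.5) = -1.000000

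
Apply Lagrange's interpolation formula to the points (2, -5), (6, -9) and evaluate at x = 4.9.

Lagrange interpolation formula:
P(x) = Σ yᵢ × Lᵢ(x)
where Lᵢ(x) = Π_{j≠i} (x - xⱼ)/(xᵢ - xⱼ)

L_0(4.9) = (4.9 - 6)/(2 - 6) = 0.275000
L_1(4.9) = (4.9 - 2)/(6 - 2) = 0.725000

P(4.9) = (-5)×L_0(4.9) + (-9)×L_1(4.9)
P(4.9) = -7.900000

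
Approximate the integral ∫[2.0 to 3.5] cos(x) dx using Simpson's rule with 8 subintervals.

f(x) = cos(x)
a = 2.0, b = 3.5, n = 8
h = (b - a)/n = 0.187500

Simpson's rule: (h/3)[f(x₀) + 4f(x₁) + 2f(x₂) + ... + f(xₙ)]

x_0 = 2.0000, f(x_0) = -0.416147, coefficient = 1
x_1 = 2.1875, f(x_1) = -0.578349, coefficient = 4
x_2 = 2.3750, f(x_2) = -0.720278, coefficient = 2
x_3 = 2.5625, f(x_3) = -0.836960, coefficient = 4
x_4 = 2.7500, f(x_4) = -0.924302, coefficient = 2
x_5 = 2.9375, f(x_5) = -0.979245, coefficient = 4
x_6 = 3.1250, f(x_6) = -0.999862, coefficient = 2
x_7 = 3.3125, f(x_7) = -0.985431, coefficient = 4
x_8 = 3.5000, f(x_8) = -0.936457, coefficient = 1

I ≈ (0.187500/3) × -20.161429 = -1.260089
Exact value: -1.260081
Error: 0.000009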